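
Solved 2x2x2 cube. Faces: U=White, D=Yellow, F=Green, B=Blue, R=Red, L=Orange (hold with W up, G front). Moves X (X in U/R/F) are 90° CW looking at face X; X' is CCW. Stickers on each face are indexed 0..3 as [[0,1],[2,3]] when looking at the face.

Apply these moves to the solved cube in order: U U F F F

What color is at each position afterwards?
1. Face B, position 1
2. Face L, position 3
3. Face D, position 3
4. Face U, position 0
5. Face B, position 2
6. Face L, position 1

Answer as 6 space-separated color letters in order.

After move 1 (U): U=WWWW F=RRGG R=BBRR B=OOBB L=GGOO
After move 2 (U): U=WWWW F=BBGG R=OORR B=GGBB L=RROO
After move 3 (F): F=GBGB U=WWOR R=WOWR D=ROYY L=RYOY
After move 4 (F): F=GGBB U=WWYY R=OORR D=WWYY L=RROO
After move 5 (F): F=BGBG U=WWOR R=YOYR D=ROYY L=RWOW
Query 1: B[1] = G
Query 2: L[3] = W
Query 3: D[3] = Y
Query 4: U[0] = W
Query 5: B[2] = B
Query 6: L[1] = W

Answer: G W Y W B W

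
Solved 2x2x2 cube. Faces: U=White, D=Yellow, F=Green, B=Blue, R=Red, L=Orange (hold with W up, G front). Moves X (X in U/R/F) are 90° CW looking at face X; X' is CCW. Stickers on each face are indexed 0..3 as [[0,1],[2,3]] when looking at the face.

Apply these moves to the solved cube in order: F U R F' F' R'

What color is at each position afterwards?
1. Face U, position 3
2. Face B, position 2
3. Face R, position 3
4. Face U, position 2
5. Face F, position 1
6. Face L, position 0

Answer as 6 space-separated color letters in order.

After move 1 (F): F=GGGG U=WWOO R=WRWR D=RRYY L=OYOY
After move 2 (U): U=OWOW F=WRGG R=BBWR B=OYBB L=GGOY
After move 3 (R): R=WBRB U=OROG F=WRGY D=RBYO B=WYWB
After move 4 (F'): F=RYWG U=ORWR R=BBRB D=GYYO L=GGOO
After move 5 (F'): F=YGRW U=ORBR R=YBGB D=GOYO L=GROW
After move 6 (R'): R=BBYG U=OWBW F=YRRR D=GGYW B=OYOB
Query 1: U[3] = W
Query 2: B[2] = O
Query 3: R[3] = G
Query 4: U[2] = B
Query 5: F[1] = R
Query 6: L[0] = G

Answer: W O G B R G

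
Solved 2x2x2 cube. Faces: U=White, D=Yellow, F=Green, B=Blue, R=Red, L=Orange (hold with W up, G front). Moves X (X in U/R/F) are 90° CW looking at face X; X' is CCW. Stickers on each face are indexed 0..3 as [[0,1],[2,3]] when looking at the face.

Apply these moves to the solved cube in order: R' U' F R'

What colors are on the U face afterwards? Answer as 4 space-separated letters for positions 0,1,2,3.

Answer: B Y O R

Derivation:
After move 1 (R'): R=RRRR U=WBWB F=GWGW D=YGYG B=YBYB
After move 2 (U'): U=BBWW F=OOGW R=GWRR B=RRYB L=YBOO
After move 3 (F): F=GOWO U=BBOB R=WWWR D=RGYG L=YYOG
After move 4 (R'): R=WRWW U=BYOR F=GBWB D=ROYO B=GRGB
Query: U face = BYOR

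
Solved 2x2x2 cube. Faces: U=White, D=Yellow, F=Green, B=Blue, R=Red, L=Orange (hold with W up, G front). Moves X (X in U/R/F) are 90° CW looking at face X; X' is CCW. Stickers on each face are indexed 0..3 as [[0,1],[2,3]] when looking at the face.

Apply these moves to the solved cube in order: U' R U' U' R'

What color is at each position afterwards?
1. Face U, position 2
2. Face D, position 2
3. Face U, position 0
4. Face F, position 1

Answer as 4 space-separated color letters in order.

After move 1 (U'): U=WWWW F=OOGG R=GGRR B=RRBB L=BBOO
After move 2 (R): R=RGRG U=WOWG F=OYGY D=YBYR B=WRWB
After move 3 (U'): U=OGWW F=BBGY R=OYRG B=RGWB L=WROO
After move 4 (U'): U=GWOW F=WRGY R=BBRG B=OYWB L=RGOO
After move 5 (R'): R=BGBR U=GWOO F=WWGW D=YRYY B=RYBB
Query 1: U[2] = O
Query 2: D[2] = Y
Query 3: U[0] = G
Query 4: F[1] = W

Answer: O Y G W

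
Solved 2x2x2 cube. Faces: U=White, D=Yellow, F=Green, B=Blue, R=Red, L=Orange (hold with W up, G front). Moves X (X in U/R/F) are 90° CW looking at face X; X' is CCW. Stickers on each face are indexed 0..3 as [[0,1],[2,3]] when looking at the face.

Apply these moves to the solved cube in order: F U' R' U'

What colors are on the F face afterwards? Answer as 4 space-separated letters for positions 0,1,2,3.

After move 1 (F): F=GGGG U=WWOO R=WRWR D=RRYY L=OYOY
After move 2 (U'): U=WOWO F=OYGG R=GGWR B=WRBB L=BBOY
After move 3 (R'): R=GRGW U=WBWW F=OOGO D=RYYG B=YRRB
After move 4 (U'): U=BWWW F=BBGO R=OOGW B=GRRB L=YROY
Query: F face = BBGO

Answer: B B G O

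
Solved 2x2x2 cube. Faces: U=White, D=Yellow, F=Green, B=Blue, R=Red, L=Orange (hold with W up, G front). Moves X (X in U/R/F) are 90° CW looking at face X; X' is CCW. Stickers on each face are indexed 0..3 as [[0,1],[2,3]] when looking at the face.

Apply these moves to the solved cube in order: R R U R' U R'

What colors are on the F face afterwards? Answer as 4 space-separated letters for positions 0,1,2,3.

After move 1 (R): R=RRRR U=WGWG F=GYGY D=YBYB B=WBWB
After move 2 (R): R=RRRR U=WYWY F=GBGB D=YWYW B=GBGB
After move 3 (U): U=WWYY F=RRGB R=GBRR B=OOGB L=GBOO
After move 4 (R'): R=BRGR U=WGYO F=RWGY D=YRYB B=WOWB
After move 5 (U): U=YWOG F=BRGY R=WOGR B=GBWB L=RWOO
After move 6 (R'): R=ORWG U=YWOG F=BWGG D=YRYY B=BBRB
Query: F face = BWGG

Answer: B W G G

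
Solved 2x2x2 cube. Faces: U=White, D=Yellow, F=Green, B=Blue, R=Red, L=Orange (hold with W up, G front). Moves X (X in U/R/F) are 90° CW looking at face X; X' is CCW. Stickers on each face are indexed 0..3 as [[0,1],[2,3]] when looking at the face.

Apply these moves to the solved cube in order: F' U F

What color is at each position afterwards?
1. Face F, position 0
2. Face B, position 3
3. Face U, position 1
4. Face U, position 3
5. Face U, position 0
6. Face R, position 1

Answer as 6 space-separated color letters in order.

After move 1 (F'): F=GGGG U=WWRR R=YRYR D=OOYY L=OWOW
After move 2 (U): U=RWRW F=YRGG R=BBYR B=OWBB L=GGOW
After move 3 (F): F=GYGR U=RWWG R=RBWR D=YBYY L=GOOO
Query 1: F[0] = G
Query 2: B[3] = B
Query 3: U[1] = W
Query 4: U[3] = G
Query 5: U[0] = R
Query 6: R[1] = B

Answer: G B W G R B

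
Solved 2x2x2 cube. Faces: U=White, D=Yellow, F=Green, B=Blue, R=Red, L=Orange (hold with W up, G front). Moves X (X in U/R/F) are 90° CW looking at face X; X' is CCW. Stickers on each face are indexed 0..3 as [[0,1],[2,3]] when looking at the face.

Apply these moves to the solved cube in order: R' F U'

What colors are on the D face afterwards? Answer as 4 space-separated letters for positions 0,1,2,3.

After move 1 (R'): R=RRRR U=WBWB F=GWGW D=YGYG B=YBYB
After move 2 (F): F=GGWW U=WBOO R=WRBR D=RRYG L=OYOG
After move 3 (U'): U=BOWO F=OYWW R=GGBR B=WRYB L=YBOG
Query: D face = RRYG

Answer: R R Y G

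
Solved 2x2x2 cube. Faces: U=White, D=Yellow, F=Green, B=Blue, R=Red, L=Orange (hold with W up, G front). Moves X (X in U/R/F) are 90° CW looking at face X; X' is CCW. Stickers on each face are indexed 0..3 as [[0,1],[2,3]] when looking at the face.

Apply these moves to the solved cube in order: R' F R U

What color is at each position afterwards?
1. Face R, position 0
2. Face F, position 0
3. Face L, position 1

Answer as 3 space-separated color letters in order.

After move 1 (R'): R=RRRR U=WBWB F=GWGW D=YGYG B=YBYB
After move 2 (F): F=GGWW U=WBOO R=WRBR D=RRYG L=OYOG
After move 3 (R): R=BWRR U=WGOW F=GRWG D=RYYY B=OBBB
After move 4 (U): U=OWWG F=BWWG R=OBRR B=OYBB L=GROG
Query 1: R[0] = O
Query 2: F[0] = B
Query 3: L[1] = R

Answer: O B R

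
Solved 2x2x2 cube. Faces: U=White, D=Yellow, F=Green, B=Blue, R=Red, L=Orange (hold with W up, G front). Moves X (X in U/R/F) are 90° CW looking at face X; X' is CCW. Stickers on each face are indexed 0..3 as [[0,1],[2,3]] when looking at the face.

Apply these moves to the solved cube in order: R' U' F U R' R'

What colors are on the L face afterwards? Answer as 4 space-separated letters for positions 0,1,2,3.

Answer: G O O G

Derivation:
After move 1 (R'): R=RRRR U=WBWB F=GWGW D=YGYG B=YBYB
After move 2 (U'): U=BBWW F=OOGW R=GWRR B=RRYB L=YBOO
After move 3 (F): F=GOWO U=BBOB R=WWWR D=RGYG L=YYOG
After move 4 (U): U=OBBB F=WWWO R=RRWR B=YYYB L=GOOG
After move 5 (R'): R=RRRW U=OYBY F=WBWB D=RWYO B=GYGB
After move 6 (R'): R=RWRR U=OGBG F=WYWY D=RBYB B=OYWB
Query: L face = GOOG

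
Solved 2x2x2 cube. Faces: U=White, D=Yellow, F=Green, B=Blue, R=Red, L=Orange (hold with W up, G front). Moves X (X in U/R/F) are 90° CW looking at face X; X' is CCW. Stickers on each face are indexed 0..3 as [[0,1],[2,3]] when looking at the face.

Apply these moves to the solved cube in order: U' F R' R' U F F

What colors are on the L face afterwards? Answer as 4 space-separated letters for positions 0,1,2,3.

Answer: G G O O

Derivation:
After move 1 (U'): U=WWWW F=OOGG R=GGRR B=RRBB L=BBOO
After move 2 (F): F=GOGO U=WWOB R=WGWR D=RGYY L=BYOY
After move 3 (R'): R=GRWW U=WBOR F=GWGB D=ROYO B=YRGB
After move 4 (R'): R=RWGW U=WGOY F=GBGR D=RWYB B=OROB
After move 5 (U): U=OWYG F=RWGR R=ORGW B=BYOB L=GBOY
After move 6 (F): F=GRRW U=OWYB R=YRGW D=GOYB L=GROW
After move 7 (F): F=RGWR U=OWWR R=YRBW D=GYYB L=GGOO
Query: L face = GGOO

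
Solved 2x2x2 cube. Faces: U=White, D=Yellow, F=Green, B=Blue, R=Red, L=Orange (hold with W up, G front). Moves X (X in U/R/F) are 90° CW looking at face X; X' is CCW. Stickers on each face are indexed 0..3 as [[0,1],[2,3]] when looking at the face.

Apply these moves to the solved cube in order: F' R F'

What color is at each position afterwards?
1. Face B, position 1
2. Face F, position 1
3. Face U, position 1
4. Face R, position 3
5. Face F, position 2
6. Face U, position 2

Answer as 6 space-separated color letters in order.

Answer: B Y G R G Y

Derivation:
After move 1 (F'): F=GGGG U=WWRR R=YRYR D=OOYY L=OWOW
After move 2 (R): R=YYRR U=WGRG F=GOGY D=OBYB B=RBWB
After move 3 (F'): F=OYGG U=WGYR R=BYOR D=WWYB L=OGOR
Query 1: B[1] = B
Query 2: F[1] = Y
Query 3: U[1] = G
Query 4: R[3] = R
Query 5: F[2] = G
Query 6: U[2] = Y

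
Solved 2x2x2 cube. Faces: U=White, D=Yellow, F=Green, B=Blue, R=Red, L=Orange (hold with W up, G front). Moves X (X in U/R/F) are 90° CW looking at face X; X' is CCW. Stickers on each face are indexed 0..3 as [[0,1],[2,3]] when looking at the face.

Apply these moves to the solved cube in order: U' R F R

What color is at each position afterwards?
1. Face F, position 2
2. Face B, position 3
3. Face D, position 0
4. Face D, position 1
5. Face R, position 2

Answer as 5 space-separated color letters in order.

Answer: Y B R W G

Derivation:
After move 1 (U'): U=WWWW F=OOGG R=GGRR B=RRBB L=BBOO
After move 2 (R): R=RGRG U=WOWG F=OYGY D=YBYR B=WRWB
After move 3 (F): F=GOYY U=WOOB R=WGGG D=RRYR L=BYOB
After move 4 (R): R=GWGG U=WOOY F=GRYR D=RWYW B=BROB
Query 1: F[2] = Y
Query 2: B[3] = B
Query 3: D[0] = R
Query 4: D[1] = W
Query 5: R[2] = G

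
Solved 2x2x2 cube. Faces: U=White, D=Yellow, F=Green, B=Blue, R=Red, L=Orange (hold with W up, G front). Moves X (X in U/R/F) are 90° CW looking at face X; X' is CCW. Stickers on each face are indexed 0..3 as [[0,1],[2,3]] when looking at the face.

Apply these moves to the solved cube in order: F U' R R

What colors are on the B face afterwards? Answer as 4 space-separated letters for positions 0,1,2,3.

After move 1 (F): F=GGGG U=WWOO R=WRWR D=RRYY L=OYOY
After move 2 (U'): U=WOWO F=OYGG R=GGWR B=WRBB L=BBOY
After move 3 (R): R=WGRG U=WYWG F=ORGY D=RBYW B=OROB
After move 4 (R): R=RWGG U=WRWY F=OBGW D=ROYO B=GRYB
Query: B face = GRYB

Answer: G R Y B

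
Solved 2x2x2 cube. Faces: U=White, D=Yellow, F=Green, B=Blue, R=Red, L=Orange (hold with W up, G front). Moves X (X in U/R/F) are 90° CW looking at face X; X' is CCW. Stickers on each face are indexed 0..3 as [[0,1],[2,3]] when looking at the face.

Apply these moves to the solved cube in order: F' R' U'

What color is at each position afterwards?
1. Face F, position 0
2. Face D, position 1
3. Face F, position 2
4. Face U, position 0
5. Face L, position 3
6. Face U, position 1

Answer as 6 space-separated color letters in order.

Answer: O G G B W B

Derivation:
After move 1 (F'): F=GGGG U=WWRR R=YRYR D=OOYY L=OWOW
After move 2 (R'): R=RRYY U=WBRB F=GWGR D=OGYG B=YBOB
After move 3 (U'): U=BBWR F=OWGR R=GWYY B=RROB L=YBOW
Query 1: F[0] = O
Query 2: D[1] = G
Query 3: F[2] = G
Query 4: U[0] = B
Query 5: L[3] = W
Query 6: U[1] = B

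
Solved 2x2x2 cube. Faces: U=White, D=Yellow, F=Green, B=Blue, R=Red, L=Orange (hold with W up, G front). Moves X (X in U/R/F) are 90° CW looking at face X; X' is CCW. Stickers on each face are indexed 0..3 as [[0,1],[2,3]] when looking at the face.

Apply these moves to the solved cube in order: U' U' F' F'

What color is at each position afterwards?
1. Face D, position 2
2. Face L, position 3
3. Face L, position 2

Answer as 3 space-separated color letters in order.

Answer: Y O O

Derivation:
After move 1 (U'): U=WWWW F=OOGG R=GGRR B=RRBB L=BBOO
After move 2 (U'): U=WWWW F=BBGG R=OORR B=GGBB L=RROO
After move 3 (F'): F=BGBG U=WWOR R=YOYR D=ROYY L=RWOW
After move 4 (F'): F=GGBB U=WWYY R=OORR D=WWYY L=RROO
Query 1: D[2] = Y
Query 2: L[3] = O
Query 3: L[2] = O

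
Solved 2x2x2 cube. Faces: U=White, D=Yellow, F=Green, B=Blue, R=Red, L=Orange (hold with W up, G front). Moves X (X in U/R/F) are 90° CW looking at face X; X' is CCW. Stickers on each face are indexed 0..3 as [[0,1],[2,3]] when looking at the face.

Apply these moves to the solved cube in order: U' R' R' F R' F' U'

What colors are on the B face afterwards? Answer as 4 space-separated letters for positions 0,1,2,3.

After move 1 (U'): U=WWWW F=OOGG R=GGRR B=RRBB L=BBOO
After move 2 (R'): R=GRGR U=WBWR F=OWGW D=YOYG B=YRYB
After move 3 (R'): R=RRGG U=WYWY F=OBGR D=YWYW B=GROB
After move 4 (F): F=GORB U=WYOB R=WRYG D=GRYW L=BYOW
After move 5 (R'): R=RGWY U=WOOG F=GYRB D=GOYB B=WRRB
After move 6 (F'): F=YBGR U=WORW R=OGGY D=YWYB L=BGOO
After move 7 (U'): U=OWWR F=BGGR R=YBGY B=OGRB L=WROO
Query: B face = OGRB

Answer: O G R B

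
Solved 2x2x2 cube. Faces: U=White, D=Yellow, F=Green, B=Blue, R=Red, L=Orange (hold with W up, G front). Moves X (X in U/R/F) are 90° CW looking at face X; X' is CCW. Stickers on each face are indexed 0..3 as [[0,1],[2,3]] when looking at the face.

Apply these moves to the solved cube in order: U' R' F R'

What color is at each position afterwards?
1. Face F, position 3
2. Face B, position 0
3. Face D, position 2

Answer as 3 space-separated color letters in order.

After move 1 (U'): U=WWWW F=OOGG R=GGRR B=RRBB L=BBOO
After move 2 (R'): R=GRGR U=WBWR F=OWGW D=YOYG B=YRYB
After move 3 (F): F=GOWW U=WBOB R=WRRR D=GGYG L=BYOO
After move 4 (R'): R=RRWR U=WYOY F=GBWB D=GOYW B=GRGB
Query 1: F[3] = B
Query 2: B[0] = G
Query 3: D[2] = Y

Answer: B G Y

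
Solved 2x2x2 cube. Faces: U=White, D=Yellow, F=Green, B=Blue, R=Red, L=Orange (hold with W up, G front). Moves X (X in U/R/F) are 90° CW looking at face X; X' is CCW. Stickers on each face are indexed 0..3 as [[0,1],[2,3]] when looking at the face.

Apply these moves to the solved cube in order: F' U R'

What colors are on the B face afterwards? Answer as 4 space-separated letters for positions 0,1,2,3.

After move 1 (F'): F=GGGG U=WWRR R=YRYR D=OOYY L=OWOW
After move 2 (U): U=RWRW F=YRGG R=BBYR B=OWBB L=GGOW
After move 3 (R'): R=BRBY U=RBRO F=YWGW D=ORYG B=YWOB
Query: B face = YWOB

Answer: Y W O B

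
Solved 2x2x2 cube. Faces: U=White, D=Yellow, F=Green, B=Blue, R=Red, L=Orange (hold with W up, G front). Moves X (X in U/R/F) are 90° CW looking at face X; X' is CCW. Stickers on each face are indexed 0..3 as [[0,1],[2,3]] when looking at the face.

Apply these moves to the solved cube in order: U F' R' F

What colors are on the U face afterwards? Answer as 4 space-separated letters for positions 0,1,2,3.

Answer: W B W W

Derivation:
After move 1 (U): U=WWWW F=RRGG R=BBRR B=OOBB L=GGOO
After move 2 (F'): F=RGRG U=WWBR R=YBYR D=GOYY L=GWOW
After move 3 (R'): R=BRYY U=WBBO F=RWRR D=GGYG B=YOOB
After move 4 (F): F=RRRW U=WBWW R=BROY D=YBYG L=GGOG
Query: U face = WBWW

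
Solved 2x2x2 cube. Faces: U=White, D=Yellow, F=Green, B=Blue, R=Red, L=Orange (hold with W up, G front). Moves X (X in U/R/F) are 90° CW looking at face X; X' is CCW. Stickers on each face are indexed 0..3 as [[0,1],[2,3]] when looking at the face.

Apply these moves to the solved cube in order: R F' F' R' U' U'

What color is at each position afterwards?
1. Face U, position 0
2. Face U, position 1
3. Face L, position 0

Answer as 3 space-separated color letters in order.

Answer: W B R

Derivation:
After move 1 (R): R=RRRR U=WGWG F=GYGY D=YBYB B=WBWB
After move 2 (F'): F=YYGG U=WGRR R=BRYR D=OOYB L=OGOW
After move 3 (F'): F=YGYG U=WGBY R=OROR D=GWYB L=OROR
After move 4 (R'): R=RROO U=WWBW F=YGYY D=GGYG B=BBWB
After move 5 (U'): U=WWWB F=ORYY R=YGOO B=RRWB L=BBOR
After move 6 (U'): U=WBWW F=BBYY R=OROO B=YGWB L=RROR
Query 1: U[0] = W
Query 2: U[1] = B
Query 3: L[0] = R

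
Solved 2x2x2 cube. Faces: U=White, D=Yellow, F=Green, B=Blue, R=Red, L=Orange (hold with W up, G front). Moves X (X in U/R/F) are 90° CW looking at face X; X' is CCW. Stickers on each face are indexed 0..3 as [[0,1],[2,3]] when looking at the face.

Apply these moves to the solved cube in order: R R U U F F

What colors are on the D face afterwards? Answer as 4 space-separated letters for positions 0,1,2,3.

After move 1 (R): R=RRRR U=WGWG F=GYGY D=YBYB B=WBWB
After move 2 (R): R=RRRR U=WYWY F=GBGB D=YWYW B=GBGB
After move 3 (U): U=WWYY F=RRGB R=GBRR B=OOGB L=GBOO
After move 4 (U): U=YWYW F=GBGB R=OORR B=GBGB L=RROO
After move 5 (F): F=GGBB U=YWOR R=YOWR D=ROYW L=RYOW
After move 6 (F): F=BGBG U=YWWY R=OORR D=WYYW L=RROO
Query: D face = WYYW

Answer: W Y Y W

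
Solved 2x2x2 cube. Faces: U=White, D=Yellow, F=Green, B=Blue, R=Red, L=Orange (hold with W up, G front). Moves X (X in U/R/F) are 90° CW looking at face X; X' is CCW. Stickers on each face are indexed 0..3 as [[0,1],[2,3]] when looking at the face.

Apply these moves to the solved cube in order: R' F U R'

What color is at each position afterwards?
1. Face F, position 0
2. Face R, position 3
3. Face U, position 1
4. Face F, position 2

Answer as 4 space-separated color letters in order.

Answer: W B Y W

Derivation:
After move 1 (R'): R=RRRR U=WBWB F=GWGW D=YGYG B=YBYB
After move 2 (F): F=GGWW U=WBOO R=WRBR D=RRYG L=OYOG
After move 3 (U): U=OWOB F=WRWW R=YBBR B=OYYB L=GGOG
After move 4 (R'): R=BRYB U=OYOO F=WWWB D=RRYW B=GYRB
Query 1: F[0] = W
Query 2: R[3] = B
Query 3: U[1] = Y
Query 4: F[2] = W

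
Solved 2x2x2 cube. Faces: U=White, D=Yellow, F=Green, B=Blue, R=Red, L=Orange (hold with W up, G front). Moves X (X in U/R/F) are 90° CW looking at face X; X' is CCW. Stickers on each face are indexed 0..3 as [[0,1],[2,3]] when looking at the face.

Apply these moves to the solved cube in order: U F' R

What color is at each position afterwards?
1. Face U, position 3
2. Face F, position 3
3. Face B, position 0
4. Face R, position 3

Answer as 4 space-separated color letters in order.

Answer: G Y R B

Derivation:
After move 1 (U): U=WWWW F=RRGG R=BBRR B=OOBB L=GGOO
After move 2 (F'): F=RGRG U=WWBR R=YBYR D=GOYY L=GWOW
After move 3 (R): R=YYRB U=WGBG F=RORY D=GBYO B=ROWB
Query 1: U[3] = G
Query 2: F[3] = Y
Query 3: B[0] = R
Query 4: R[3] = B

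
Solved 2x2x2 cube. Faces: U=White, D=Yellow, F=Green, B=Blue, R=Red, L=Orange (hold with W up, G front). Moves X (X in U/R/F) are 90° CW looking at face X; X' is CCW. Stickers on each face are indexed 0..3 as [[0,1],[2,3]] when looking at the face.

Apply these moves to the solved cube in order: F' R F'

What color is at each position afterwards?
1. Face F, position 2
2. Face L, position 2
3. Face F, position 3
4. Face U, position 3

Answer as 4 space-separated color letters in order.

Answer: G O G R

Derivation:
After move 1 (F'): F=GGGG U=WWRR R=YRYR D=OOYY L=OWOW
After move 2 (R): R=YYRR U=WGRG F=GOGY D=OBYB B=RBWB
After move 3 (F'): F=OYGG U=WGYR R=BYOR D=WWYB L=OGOR
Query 1: F[2] = G
Query 2: L[2] = O
Query 3: F[3] = G
Query 4: U[3] = R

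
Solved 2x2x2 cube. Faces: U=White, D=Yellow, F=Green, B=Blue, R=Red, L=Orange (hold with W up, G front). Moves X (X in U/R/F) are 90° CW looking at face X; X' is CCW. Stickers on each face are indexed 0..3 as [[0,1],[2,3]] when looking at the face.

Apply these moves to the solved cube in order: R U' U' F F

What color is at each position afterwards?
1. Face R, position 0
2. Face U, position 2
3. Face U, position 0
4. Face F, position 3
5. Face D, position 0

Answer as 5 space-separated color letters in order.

After move 1 (R): R=RRRR U=WGWG F=GYGY D=YBYB B=WBWB
After move 2 (U'): U=GGWW F=OOGY R=GYRR B=RRWB L=WBOO
After move 3 (U'): U=GWGW F=WBGY R=OORR B=GYWB L=RROO
After move 4 (F): F=GWYB U=GWOR R=GOWR D=ROYB L=RYOB
After move 5 (F): F=YGBW U=GWBY R=OORR D=WGYB L=RROO
Query 1: R[0] = O
Query 2: U[2] = B
Query 3: U[0] = G
Query 4: F[3] = W
Query 5: D[0] = W

Answer: O B G W W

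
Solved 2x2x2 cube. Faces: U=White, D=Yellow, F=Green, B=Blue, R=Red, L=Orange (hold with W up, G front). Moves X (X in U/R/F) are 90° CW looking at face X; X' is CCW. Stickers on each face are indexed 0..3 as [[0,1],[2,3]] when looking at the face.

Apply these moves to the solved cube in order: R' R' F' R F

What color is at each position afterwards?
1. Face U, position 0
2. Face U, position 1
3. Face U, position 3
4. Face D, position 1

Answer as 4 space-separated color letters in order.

Answer: W B Y Y

Derivation:
After move 1 (R'): R=RRRR U=WBWB F=GWGW D=YGYG B=YBYB
After move 2 (R'): R=RRRR U=WYWY F=GBGB D=YWYW B=GBGB
After move 3 (F'): F=BBGG U=WYRR R=WRYR D=OOYW L=OYOW
After move 4 (R): R=YWRR U=WBRG F=BOGW D=OGYG B=RBYB
After move 5 (F): F=GBWO U=WBWY R=RWGR D=RYYG L=OOOG
Query 1: U[0] = W
Query 2: U[1] = B
Query 3: U[3] = Y
Query 4: D[1] = Y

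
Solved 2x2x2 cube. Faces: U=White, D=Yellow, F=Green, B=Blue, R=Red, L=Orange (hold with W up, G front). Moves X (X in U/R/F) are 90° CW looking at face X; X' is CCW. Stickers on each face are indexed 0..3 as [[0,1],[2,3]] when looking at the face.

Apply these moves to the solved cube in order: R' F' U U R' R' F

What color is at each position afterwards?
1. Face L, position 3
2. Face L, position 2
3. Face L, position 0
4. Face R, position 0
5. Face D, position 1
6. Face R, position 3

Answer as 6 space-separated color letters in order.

After move 1 (R'): R=RRRR U=WBWB F=GWGW D=YGYG B=YBYB
After move 2 (F'): F=WWGG U=WBRR R=GRYR D=OOYG L=OBOW
After move 3 (U): U=RWRB F=GRGG R=YBYR B=OBYB L=WWOW
After move 4 (U): U=RRBW F=YBGG R=OBYR B=WWYB L=GROW
After move 5 (R'): R=BROY U=RYBW F=YRGW D=OBYG B=GWOB
After move 6 (R'): R=RYBO U=ROBG F=YYGW D=ORYW B=GWBB
After move 7 (F): F=GYWY U=ROWR R=BYGO D=BRYW L=GOOR
Query 1: L[3] = R
Query 2: L[2] = O
Query 3: L[0] = G
Query 4: R[0] = B
Query 5: D[1] = R
Query 6: R[3] = O

Answer: R O G B R O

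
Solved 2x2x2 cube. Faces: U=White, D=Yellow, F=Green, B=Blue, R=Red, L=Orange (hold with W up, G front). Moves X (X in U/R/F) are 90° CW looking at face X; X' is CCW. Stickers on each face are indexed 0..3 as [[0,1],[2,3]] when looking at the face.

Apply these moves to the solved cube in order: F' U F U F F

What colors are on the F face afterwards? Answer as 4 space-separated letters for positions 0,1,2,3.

Answer: R G B R

Derivation:
After move 1 (F'): F=GGGG U=WWRR R=YRYR D=OOYY L=OWOW
After move 2 (U): U=RWRW F=YRGG R=BBYR B=OWBB L=GGOW
After move 3 (F): F=GYGR U=RWWG R=RBWR D=YBYY L=GOOO
After move 4 (U): U=WRGW F=RBGR R=OWWR B=GOBB L=GYOO
After move 5 (F): F=GRRB U=WROY R=GWWR D=WOYY L=GYOB
After move 6 (F): F=RGBR U=WRBY R=OWYR D=WGYY L=GWOO
Query: F face = RGBR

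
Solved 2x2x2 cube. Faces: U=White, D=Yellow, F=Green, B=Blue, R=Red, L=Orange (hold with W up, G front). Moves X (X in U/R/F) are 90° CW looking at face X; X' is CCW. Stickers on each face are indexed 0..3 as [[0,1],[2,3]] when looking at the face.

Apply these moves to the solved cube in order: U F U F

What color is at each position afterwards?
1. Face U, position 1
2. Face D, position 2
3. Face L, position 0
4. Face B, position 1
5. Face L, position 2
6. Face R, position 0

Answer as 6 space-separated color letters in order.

After move 1 (U): U=WWWW F=RRGG R=BBRR B=OOBB L=GGOO
After move 2 (F): F=GRGR U=WWOG R=WBWR D=RBYY L=GYOY
After move 3 (U): U=OWGW F=WBGR R=OOWR B=GYBB L=GROY
After move 4 (F): F=GWRB U=OWYR R=GOWR D=WOYY L=GROB
Query 1: U[1] = W
Query 2: D[2] = Y
Query 3: L[0] = G
Query 4: B[1] = Y
Query 5: L[2] = O
Query 6: R[0] = G

Answer: W Y G Y O G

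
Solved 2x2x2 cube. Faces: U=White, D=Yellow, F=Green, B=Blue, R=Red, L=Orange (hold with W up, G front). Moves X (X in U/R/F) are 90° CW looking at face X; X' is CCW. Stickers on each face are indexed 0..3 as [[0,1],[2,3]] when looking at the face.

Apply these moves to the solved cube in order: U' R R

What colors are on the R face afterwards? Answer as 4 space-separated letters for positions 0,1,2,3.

After move 1 (U'): U=WWWW F=OOGG R=GGRR B=RRBB L=BBOO
After move 2 (R): R=RGRG U=WOWG F=OYGY D=YBYR B=WRWB
After move 3 (R): R=RRGG U=WYWY F=OBGR D=YWYW B=GROB
Query: R face = RRGG

Answer: R R G G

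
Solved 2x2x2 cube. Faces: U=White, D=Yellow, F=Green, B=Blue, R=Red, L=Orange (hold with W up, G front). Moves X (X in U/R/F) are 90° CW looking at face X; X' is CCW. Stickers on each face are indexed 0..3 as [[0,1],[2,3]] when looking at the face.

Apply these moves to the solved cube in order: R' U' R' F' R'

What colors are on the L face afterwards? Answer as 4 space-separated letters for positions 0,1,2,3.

After move 1 (R'): R=RRRR U=WBWB F=GWGW D=YGYG B=YBYB
After move 2 (U'): U=BBWW F=OOGW R=GWRR B=RRYB L=YBOO
After move 3 (R'): R=WRGR U=BYWR F=OBGW D=YOYW B=GRGB
After move 4 (F'): F=BWOG U=BYWG R=ORYR D=BOYW L=YROW
After move 5 (R'): R=RROY U=BGWG F=BYOG D=BWYG B=WROB
Query: L face = YROW

Answer: Y R O W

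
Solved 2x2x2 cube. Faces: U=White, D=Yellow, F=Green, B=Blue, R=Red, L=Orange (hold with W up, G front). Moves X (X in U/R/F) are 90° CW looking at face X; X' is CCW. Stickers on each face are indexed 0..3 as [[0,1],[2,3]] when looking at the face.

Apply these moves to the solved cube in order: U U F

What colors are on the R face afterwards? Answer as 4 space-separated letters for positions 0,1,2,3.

Answer: W O W R

Derivation:
After move 1 (U): U=WWWW F=RRGG R=BBRR B=OOBB L=GGOO
After move 2 (U): U=WWWW F=BBGG R=OORR B=GGBB L=RROO
After move 3 (F): F=GBGB U=WWOR R=WOWR D=ROYY L=RYOY
Query: R face = WOWR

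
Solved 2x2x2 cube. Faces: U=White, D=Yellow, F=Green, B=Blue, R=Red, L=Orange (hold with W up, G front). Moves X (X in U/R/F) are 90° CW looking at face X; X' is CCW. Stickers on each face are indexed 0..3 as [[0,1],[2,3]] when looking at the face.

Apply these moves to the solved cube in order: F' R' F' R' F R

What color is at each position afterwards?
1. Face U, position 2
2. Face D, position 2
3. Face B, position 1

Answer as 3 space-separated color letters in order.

After move 1 (F'): F=GGGG U=WWRR R=YRYR D=OOYY L=OWOW
After move 2 (R'): R=RRYY U=WBRB F=GWGR D=OGYG B=YBOB
After move 3 (F'): F=WRGG U=WBRY R=GROY D=WWYG L=OBOR
After move 4 (R'): R=RYGO U=WORY F=WBGY D=WRYG B=GBWB
After move 5 (F): F=GWYB U=WORB R=RYYO D=GRYG L=OWOR
After move 6 (R): R=YROY U=WWRB F=GRYG D=GWYG B=BBOB
Query 1: U[2] = R
Query 2: D[2] = Y
Query 3: B[1] = B

Answer: R Y B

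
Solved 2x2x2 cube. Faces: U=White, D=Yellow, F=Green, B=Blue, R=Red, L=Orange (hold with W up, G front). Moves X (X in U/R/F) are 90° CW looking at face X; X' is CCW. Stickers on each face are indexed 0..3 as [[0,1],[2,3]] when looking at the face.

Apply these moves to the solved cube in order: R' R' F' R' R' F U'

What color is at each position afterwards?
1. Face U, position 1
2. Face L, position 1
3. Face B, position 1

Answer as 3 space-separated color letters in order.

After move 1 (R'): R=RRRR U=WBWB F=GWGW D=YGYG B=YBYB
After move 2 (R'): R=RRRR U=WYWY F=GBGB D=YWYW B=GBGB
After move 3 (F'): F=BBGG U=WYRR R=WRYR D=OOYW L=OYOW
After move 4 (R'): R=RRWY U=WGRG F=BYGR D=OBYG B=WBOB
After move 5 (R'): R=RYRW U=WORW F=BGGG D=OYYR B=GBBB
After move 6 (F): F=GBGG U=WOWY R=RYWW D=RRYR L=OOOY
After move 7 (U'): U=OYWW F=OOGG R=GBWW B=RYBB L=GBOY
Query 1: U[1] = Y
Query 2: L[1] = B
Query 3: B[1] = Y

Answer: Y B Y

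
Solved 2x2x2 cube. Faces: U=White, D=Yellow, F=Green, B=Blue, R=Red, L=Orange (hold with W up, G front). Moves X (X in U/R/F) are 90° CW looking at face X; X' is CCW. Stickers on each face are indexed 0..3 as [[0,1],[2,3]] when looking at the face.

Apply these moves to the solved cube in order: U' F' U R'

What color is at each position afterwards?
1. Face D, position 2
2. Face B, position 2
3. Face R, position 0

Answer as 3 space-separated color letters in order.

After move 1 (U'): U=WWWW F=OOGG R=GGRR B=RRBB L=BBOO
After move 2 (F'): F=OGOG U=WWGR R=YGYR D=BOYY L=BWOW
After move 3 (U): U=GWRW F=YGOG R=RRYR B=BWBB L=OGOW
After move 4 (R'): R=RRRY U=GBRB F=YWOW D=BGYG B=YWOB
Query 1: D[2] = Y
Query 2: B[2] = O
Query 3: R[0] = R

Answer: Y O R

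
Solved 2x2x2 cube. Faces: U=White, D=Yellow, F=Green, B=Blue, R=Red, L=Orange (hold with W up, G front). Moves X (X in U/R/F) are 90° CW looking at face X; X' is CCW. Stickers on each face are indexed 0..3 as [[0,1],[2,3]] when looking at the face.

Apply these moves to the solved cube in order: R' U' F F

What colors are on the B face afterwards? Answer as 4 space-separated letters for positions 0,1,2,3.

After move 1 (R'): R=RRRR U=WBWB F=GWGW D=YGYG B=YBYB
After move 2 (U'): U=BBWW F=OOGW R=GWRR B=RRYB L=YBOO
After move 3 (F): F=GOWO U=BBOB R=WWWR D=RGYG L=YYOG
After move 4 (F): F=WGOO U=BBGY R=OWBR D=WWYG L=YROG
Query: B face = RRYB

Answer: R R Y B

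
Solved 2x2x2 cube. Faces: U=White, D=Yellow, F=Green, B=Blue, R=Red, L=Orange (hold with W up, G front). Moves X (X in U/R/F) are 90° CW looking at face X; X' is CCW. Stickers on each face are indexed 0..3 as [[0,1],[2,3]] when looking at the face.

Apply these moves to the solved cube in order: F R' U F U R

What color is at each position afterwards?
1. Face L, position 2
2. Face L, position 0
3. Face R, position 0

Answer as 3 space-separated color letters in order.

After move 1 (F): F=GGGG U=WWOO R=WRWR D=RRYY L=OYOY
After move 2 (R'): R=RRWW U=WBOB F=GWGO D=RGYG B=YBRB
After move 3 (U): U=OWBB F=RRGO R=YBWW B=OYRB L=GWOY
After move 4 (F): F=GROR U=OWYW R=BBBW D=WYYG L=GROG
After move 5 (U): U=YOWW F=BBOR R=OYBW B=GRRB L=GROG
After move 6 (R): R=BOWY U=YBWR F=BYOG D=WRYG B=WROB
Query 1: L[2] = O
Query 2: L[0] = G
Query 3: R[0] = B

Answer: O G B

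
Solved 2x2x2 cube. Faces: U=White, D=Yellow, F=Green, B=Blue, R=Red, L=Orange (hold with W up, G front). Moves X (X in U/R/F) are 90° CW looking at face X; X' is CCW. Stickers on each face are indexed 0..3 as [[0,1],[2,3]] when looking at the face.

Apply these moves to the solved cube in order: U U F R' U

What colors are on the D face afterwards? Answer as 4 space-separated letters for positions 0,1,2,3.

Answer: R B Y B

Derivation:
After move 1 (U): U=WWWW F=RRGG R=BBRR B=OOBB L=GGOO
After move 2 (U): U=WWWW F=BBGG R=OORR B=GGBB L=RROO
After move 3 (F): F=GBGB U=WWOR R=WOWR D=ROYY L=RYOY
After move 4 (R'): R=ORWW U=WBOG F=GWGR D=RBYB B=YGOB
After move 5 (U): U=OWGB F=ORGR R=YGWW B=RYOB L=GWOY
Query: D face = RBYB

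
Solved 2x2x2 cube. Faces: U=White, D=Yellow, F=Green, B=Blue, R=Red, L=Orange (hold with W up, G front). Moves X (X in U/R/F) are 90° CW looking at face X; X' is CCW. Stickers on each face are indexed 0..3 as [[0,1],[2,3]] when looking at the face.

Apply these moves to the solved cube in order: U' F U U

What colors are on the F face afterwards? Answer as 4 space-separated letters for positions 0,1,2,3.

Answer: R R G O

Derivation:
After move 1 (U'): U=WWWW F=OOGG R=GGRR B=RRBB L=BBOO
After move 2 (F): F=GOGO U=WWOB R=WGWR D=RGYY L=BYOY
After move 3 (U): U=OWBW F=WGGO R=RRWR B=BYBB L=GOOY
After move 4 (U): U=BOWW F=RRGO R=BYWR B=GOBB L=WGOY
Query: F face = RRGO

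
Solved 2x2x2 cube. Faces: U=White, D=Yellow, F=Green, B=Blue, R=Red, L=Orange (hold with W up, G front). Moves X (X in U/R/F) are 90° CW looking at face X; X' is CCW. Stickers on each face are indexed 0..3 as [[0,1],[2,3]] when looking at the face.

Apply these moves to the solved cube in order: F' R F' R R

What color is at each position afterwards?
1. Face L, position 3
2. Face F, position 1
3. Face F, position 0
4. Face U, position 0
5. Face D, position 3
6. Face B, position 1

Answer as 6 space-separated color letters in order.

After move 1 (F'): F=GGGG U=WWRR R=YRYR D=OOYY L=OWOW
After move 2 (R): R=YYRR U=WGRG F=GOGY D=OBYB B=RBWB
After move 3 (F'): F=OYGG U=WGYR R=BYOR D=WWYB L=OGOR
After move 4 (R): R=OBRY U=WYYG F=OWGB D=WWYR B=RBGB
After move 5 (R): R=ROYB U=WWYB F=OWGR D=WGYR B=GBYB
Query 1: L[3] = R
Query 2: F[1] = W
Query 3: F[0] = O
Query 4: U[0] = W
Query 5: D[3] = R
Query 6: B[1] = B

Answer: R W O W R B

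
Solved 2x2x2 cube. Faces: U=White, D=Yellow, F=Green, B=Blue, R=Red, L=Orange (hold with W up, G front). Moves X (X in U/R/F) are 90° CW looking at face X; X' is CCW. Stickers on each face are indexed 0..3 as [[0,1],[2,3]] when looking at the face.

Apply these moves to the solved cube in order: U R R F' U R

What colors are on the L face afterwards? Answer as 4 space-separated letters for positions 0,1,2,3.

Answer: B O O W

Derivation:
After move 1 (U): U=WWWW F=RRGG R=BBRR B=OOBB L=GGOO
After move 2 (R): R=RBRB U=WRWG F=RYGY D=YBYO B=WOWB
After move 3 (R): R=RRBB U=WYWY F=RBGO D=YWYW B=GORB
After move 4 (F'): F=BORG U=WYRB R=WRYB D=GOYW L=GYOW
After move 5 (U): U=RWBY F=WRRG R=GOYB B=GYRB L=BOOW
After move 6 (R): R=YGBO U=RRBG F=WORW D=GRYG B=YYWB
Query: L face = BOOW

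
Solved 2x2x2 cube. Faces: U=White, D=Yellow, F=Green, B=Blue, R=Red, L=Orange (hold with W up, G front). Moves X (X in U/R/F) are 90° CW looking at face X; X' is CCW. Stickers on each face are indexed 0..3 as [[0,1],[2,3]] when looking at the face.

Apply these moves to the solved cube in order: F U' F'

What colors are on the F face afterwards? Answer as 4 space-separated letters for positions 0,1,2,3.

After move 1 (F): F=GGGG U=WWOO R=WRWR D=RRYY L=OYOY
After move 2 (U'): U=WOWO F=OYGG R=GGWR B=WRBB L=BBOY
After move 3 (F'): F=YGOG U=WOGW R=RGRR D=BYYY L=BOOW
Query: F face = YGOG

Answer: Y G O G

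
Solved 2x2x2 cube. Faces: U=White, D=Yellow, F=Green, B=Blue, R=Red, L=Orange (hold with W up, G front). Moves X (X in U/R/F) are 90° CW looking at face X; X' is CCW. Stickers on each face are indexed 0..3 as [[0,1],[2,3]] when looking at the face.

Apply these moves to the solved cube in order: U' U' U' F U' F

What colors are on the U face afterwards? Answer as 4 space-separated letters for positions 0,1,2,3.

Answer: W G Y O

Derivation:
After move 1 (U'): U=WWWW F=OOGG R=GGRR B=RRBB L=BBOO
After move 2 (U'): U=WWWW F=BBGG R=OORR B=GGBB L=RROO
After move 3 (U'): U=WWWW F=RRGG R=BBRR B=OOBB L=GGOO
After move 4 (F): F=GRGR U=WWOG R=WBWR D=RBYY L=GYOY
After move 5 (U'): U=WGWO F=GYGR R=GRWR B=WBBB L=OOOY
After move 6 (F): F=GGRY U=WGYO R=WROR D=WGYY L=OROB
Query: U face = WGYO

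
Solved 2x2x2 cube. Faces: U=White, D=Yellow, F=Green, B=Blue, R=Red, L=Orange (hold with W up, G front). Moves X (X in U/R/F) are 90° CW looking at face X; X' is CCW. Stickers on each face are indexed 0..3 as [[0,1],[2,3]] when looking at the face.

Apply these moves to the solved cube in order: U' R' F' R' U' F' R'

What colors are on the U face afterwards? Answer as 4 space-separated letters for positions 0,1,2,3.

After move 1 (U'): U=WWWW F=OOGG R=GGRR B=RRBB L=BBOO
After move 2 (R'): R=GRGR U=WBWR F=OWGW D=YOYG B=YRYB
After move 3 (F'): F=WWOG U=WBGG R=ORYR D=BOYG L=BROW
After move 4 (R'): R=RROY U=WYGY F=WBOG D=BWYG B=GROB
After move 5 (U'): U=YYWG F=BROG R=WBOY B=RROB L=GROW
After move 6 (F'): F=RGBO U=YYWO R=WBBY D=RWYG L=GGOW
After move 7 (R'): R=BYWB U=YOWR F=RYBO D=RGYO B=GRWB
Query: U face = YOWR

Answer: Y O W R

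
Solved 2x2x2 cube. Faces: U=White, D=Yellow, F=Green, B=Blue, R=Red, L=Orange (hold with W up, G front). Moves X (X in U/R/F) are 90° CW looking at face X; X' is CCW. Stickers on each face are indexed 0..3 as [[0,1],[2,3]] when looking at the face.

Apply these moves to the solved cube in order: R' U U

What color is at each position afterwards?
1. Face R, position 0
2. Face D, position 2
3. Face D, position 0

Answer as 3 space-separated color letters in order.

After move 1 (R'): R=RRRR U=WBWB F=GWGW D=YGYG B=YBYB
After move 2 (U): U=WWBB F=RRGW R=YBRR B=OOYB L=GWOO
After move 3 (U): U=BWBW F=YBGW R=OORR B=GWYB L=RROO
Query 1: R[0] = O
Query 2: D[2] = Y
Query 3: D[0] = Y

Answer: O Y Y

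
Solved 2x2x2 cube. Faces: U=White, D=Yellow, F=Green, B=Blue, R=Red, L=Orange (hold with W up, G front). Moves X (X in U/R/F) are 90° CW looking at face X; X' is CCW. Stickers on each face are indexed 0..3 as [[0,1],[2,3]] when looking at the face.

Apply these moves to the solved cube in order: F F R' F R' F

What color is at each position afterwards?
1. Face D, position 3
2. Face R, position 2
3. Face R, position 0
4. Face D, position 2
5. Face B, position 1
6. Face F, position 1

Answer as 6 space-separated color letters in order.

Answer: W Y R Y B G

Derivation:
After move 1 (F): F=GGGG U=WWOO R=WRWR D=RRYY L=OYOY
After move 2 (F): F=GGGG U=WWYY R=OROR D=WWYY L=OROR
After move 3 (R'): R=RROO U=WBYB F=GWGY D=WGYG B=YBWB
After move 4 (F): F=GGYW U=WBRR R=YRBO D=ORYG L=OWOG
After move 5 (R'): R=ROYB U=WWRY F=GBYR D=OGYW B=GBRB
After move 6 (F): F=YGRB U=WWGW R=ROYB D=YRYW L=OOOG
Query 1: D[3] = W
Query 2: R[2] = Y
Query 3: R[0] = R
Query 4: D[2] = Y
Query 5: B[1] = B
Query 6: F[1] = G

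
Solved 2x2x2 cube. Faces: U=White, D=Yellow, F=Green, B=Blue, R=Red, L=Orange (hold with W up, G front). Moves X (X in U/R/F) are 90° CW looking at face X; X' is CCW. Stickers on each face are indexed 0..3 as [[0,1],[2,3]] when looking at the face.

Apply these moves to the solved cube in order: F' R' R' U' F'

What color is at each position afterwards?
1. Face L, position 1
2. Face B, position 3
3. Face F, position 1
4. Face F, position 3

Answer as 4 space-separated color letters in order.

Answer: R B B G

Derivation:
After move 1 (F'): F=GGGG U=WWRR R=YRYR D=OOYY L=OWOW
After move 2 (R'): R=RRYY U=WBRB F=GWGR D=OGYG B=YBOB
After move 3 (R'): R=RYRY U=WORY F=GBGB D=OWYR B=GBGB
After move 4 (U'): U=OYWR F=OWGB R=GBRY B=RYGB L=GBOW
After move 5 (F'): F=WBOG U=OYGR R=WBOY D=BWYR L=GROW
Query 1: L[1] = R
Query 2: B[3] = B
Query 3: F[1] = B
Query 4: F[3] = G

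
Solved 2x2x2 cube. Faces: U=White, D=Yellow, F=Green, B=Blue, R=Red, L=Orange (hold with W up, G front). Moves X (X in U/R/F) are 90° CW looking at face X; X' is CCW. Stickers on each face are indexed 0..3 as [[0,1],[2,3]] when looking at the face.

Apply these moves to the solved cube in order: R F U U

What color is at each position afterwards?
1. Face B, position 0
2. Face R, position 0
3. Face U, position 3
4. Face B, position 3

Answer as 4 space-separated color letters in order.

Answer: G O W B

Derivation:
After move 1 (R): R=RRRR U=WGWG F=GYGY D=YBYB B=WBWB
After move 2 (F): F=GGYY U=WGOO R=WRGR D=RRYB L=OYOB
After move 3 (U): U=OWOG F=WRYY R=WBGR B=OYWB L=GGOB
After move 4 (U): U=OOGW F=WBYY R=OYGR B=GGWB L=WROB
Query 1: B[0] = G
Query 2: R[0] = O
Query 3: U[3] = W
Query 4: B[3] = B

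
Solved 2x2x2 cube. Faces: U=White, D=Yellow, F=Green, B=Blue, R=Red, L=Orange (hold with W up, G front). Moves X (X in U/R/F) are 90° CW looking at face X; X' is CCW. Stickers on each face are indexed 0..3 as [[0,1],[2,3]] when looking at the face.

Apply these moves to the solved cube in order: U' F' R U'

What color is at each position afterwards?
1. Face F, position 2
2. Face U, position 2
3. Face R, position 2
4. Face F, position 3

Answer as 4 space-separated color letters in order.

After move 1 (U'): U=WWWW F=OOGG R=GGRR B=RRBB L=BBOO
After move 2 (F'): F=OGOG U=WWGR R=YGYR D=BOYY L=BWOW
After move 3 (R): R=YYRG U=WGGG F=OOOY D=BBYR B=RRWB
After move 4 (U'): U=GGWG F=BWOY R=OORG B=YYWB L=RROW
Query 1: F[2] = O
Query 2: U[2] = W
Query 3: R[2] = R
Query 4: F[3] = Y

Answer: O W R Y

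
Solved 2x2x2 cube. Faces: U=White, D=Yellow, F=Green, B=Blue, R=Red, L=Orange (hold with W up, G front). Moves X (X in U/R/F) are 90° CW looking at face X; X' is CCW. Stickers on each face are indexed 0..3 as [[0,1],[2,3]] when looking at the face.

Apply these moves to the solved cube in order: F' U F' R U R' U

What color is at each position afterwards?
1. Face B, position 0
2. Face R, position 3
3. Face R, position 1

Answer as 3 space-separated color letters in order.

After move 1 (F'): F=GGGG U=WWRR R=YRYR D=OOYY L=OWOW
After move 2 (U): U=RWRW F=YRGG R=BBYR B=OWBB L=GGOW
After move 3 (F'): F=RGYG U=RWBY R=OBOR D=GWYY L=GWOR
After move 4 (R): R=OORB U=RGBG F=RWYY D=GBYO B=YWWB
After move 5 (U): U=BRGG F=OOYY R=YWRB B=GWWB L=RWOR
After move 6 (R'): R=WBYR U=BWGG F=ORYG D=GOYY B=OWBB
After move 7 (U): U=GBGW F=WBYG R=OWYR B=RWBB L=OROR
Query 1: B[0] = R
Query 2: R[3] = R
Query 3: R[1] = W

Answer: R R W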